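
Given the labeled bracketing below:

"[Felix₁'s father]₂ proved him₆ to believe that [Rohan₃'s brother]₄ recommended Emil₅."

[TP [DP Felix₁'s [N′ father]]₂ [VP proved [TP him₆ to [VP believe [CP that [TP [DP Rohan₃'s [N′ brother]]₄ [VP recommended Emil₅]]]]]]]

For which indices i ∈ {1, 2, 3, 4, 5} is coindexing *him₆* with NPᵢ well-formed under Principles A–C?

{1}

*him* is a pronoun, so Principle B applies: it must be free in its binding domain.
Binding domain of *him₆*: the matrix TP, whose subject is [Felix₁'s father]₂.
*Felix₁* and the pronoun do not c-command one another → neither Principle B nor Principle C is at stake; coindexation permitted.
*[Felix₁'s father]₂* c-commands the pronoun within its binding domain → coindexation would violate Principle B.
*Rohan₃*: the pronoun c-commands this R-expression → coindexation would violate Principle C on *Rohan₃*.
*[Rohan₃'s brother]₄*: the pronoun c-commands this R-expression → coindexation would violate Principle C on *[Rohan₃'s brother]₄*.
*Emil₅*: the pronoun c-commands this R-expression → coindexation would violate Principle C on *Emil₅*.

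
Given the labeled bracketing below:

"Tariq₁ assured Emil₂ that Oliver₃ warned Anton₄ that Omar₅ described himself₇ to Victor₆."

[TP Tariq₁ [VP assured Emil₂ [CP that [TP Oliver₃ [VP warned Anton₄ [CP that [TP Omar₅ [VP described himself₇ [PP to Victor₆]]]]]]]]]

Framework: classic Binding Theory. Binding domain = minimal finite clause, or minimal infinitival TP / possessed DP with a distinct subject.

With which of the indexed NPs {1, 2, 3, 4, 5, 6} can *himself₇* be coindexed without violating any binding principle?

*himself* is an anaphor, so Principle A applies: it must be bound in its binding domain.
Binding domain of *himself₇*: the embedded TP, whose subject is Omar₅.
*Tariq₁* c-commands the anaphor but is outside its binding domain → cannot satisfy Principle A.
*Emil₂* c-commands the anaphor but is outside its binding domain → cannot satisfy Principle A.
*Oliver₃* c-commands the anaphor but is outside its binding domain → cannot satisfy Principle A.
*Anton₄* c-commands the anaphor but is outside its binding domain → cannot satisfy Principle A.
*Omar₅* c-commands the anaphor within its binding domain → licit binder.
*Victor₆* does not c-command the anaphor → cannot bind it.

{5}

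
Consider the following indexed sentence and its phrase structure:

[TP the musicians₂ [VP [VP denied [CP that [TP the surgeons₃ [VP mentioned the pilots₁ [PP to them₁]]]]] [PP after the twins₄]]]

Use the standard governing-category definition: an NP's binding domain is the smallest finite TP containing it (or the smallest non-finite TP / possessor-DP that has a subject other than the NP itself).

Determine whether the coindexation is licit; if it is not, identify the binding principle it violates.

The two coindexed NPs are *the pilots₁* and *them₁*.
*them₁* is a pronoun. Its binding domain is the embedded TP, whose subject is the surgeons₃.
*the pilots₁* c-commands it within that domain and carries the same index.
The pronoun is locally bound → Principle B violation.

Principle B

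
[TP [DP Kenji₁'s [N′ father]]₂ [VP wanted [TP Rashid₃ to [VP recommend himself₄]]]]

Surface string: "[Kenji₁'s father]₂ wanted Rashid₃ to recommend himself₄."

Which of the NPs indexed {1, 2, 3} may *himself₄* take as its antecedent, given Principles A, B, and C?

*himself* is an anaphor, so Principle A applies: it must be bound in its binding domain.
Binding domain of *himself₄*: the embedded TP, whose subject is Rashid₃.
*Kenji₁* does not c-command the anaphor → cannot bind it.
*[Kenji₁'s father]₂* c-commands the anaphor but is outside its binding domain → cannot satisfy Principle A.
*Rashid₃* c-commands the anaphor within its binding domain → licit binder.

{3}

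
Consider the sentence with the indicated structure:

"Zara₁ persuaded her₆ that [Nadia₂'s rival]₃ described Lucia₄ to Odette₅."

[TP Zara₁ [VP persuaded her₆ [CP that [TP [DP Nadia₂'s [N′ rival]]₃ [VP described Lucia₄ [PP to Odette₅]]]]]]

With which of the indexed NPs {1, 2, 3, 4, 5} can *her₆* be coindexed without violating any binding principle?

*her* is a pronoun, so Principle B applies: it must be free in its binding domain.
Binding domain of *her₆*: the matrix TP, whose subject is Zara₁.
*Zara₁* c-commands the pronoun within its binding domain → coindexation would violate Principle B.
*Nadia₂*: the pronoun c-commands this R-expression → coindexation would violate Principle C on *Nadia₂*.
*[Nadia₂'s rival]₃*: the pronoun c-commands this R-expression → coindexation would violate Principle C on *[Nadia₂'s rival]₃*.
*Lucia₄*: the pronoun c-commands this R-expression → coindexation would violate Principle C on *Lucia₄*.
*Odette₅*: the pronoun c-commands this R-expression → coindexation would violate Principle C on *Odette₅*.

none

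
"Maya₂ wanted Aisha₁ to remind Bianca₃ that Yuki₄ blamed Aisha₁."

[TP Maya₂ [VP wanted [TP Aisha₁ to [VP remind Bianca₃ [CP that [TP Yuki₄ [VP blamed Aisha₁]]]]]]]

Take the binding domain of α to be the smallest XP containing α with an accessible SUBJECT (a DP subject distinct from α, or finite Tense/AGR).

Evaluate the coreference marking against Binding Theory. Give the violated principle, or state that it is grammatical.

The two coindexed NPs are *Aisha₁* (the lower occurrence) and *Aisha₁* (the higher occurrence).
*Aisha₁* (the lower occurrence) is an R-expression. Principle C requires it to be free everywhere.
*Aisha₁* (the higher occurrence) c-commands it and carries the same index.
The R-expression is bound → Principle C violation.

Principle C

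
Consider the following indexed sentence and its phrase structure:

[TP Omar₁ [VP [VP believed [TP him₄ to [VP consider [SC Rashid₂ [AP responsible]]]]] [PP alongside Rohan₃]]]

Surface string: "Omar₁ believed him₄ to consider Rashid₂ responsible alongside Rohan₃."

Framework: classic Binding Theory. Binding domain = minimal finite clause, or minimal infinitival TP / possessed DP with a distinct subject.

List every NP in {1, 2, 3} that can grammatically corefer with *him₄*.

{3}

*him* is a pronoun, so Principle B applies: it must be free in its binding domain.
Binding domain of *him₄*: the matrix TP, whose subject is Omar₁.
*Omar₁* c-commands the pronoun within its binding domain → coindexation would violate Principle B.
*Rashid₂*: the pronoun c-commands this R-expression → coindexation would violate Principle C on *Rashid₂*.
*Rohan₃* and the pronoun do not c-command one another → neither Principle B nor Principle C is at stake; coindexation permitted.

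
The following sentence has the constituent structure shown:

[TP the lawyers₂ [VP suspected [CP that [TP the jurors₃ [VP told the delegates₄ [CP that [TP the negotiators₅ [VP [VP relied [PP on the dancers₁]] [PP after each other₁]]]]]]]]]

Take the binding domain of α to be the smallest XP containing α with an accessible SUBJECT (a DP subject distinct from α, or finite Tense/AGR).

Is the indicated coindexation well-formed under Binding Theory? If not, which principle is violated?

Principle A

The two coindexed NPs are *the dancers₁* and *each other₁*.
*each other₁* is an anaphor. Principle A requires it to be bound within its binding domain — the embedded TP, whose subject is the negotiators₅.
Within that domain it is c-commanded by *the negotiators₅*, which does not share its index.
*the dancers₁* does not c-command the anaphor at all.
The anaphor is unbound in its domain → Principle A violation.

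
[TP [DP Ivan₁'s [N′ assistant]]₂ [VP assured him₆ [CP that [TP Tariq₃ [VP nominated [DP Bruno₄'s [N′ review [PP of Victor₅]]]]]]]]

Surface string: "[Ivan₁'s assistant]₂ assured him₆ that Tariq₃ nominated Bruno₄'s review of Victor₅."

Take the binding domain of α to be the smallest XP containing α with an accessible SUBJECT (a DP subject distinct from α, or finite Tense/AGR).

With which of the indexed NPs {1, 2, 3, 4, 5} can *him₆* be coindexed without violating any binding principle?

{1}

*him* is a pronoun, so Principle B applies: it must be free in its binding domain.
Binding domain of *him₆*: the matrix TP, whose subject is [Ivan₁'s assistant]₂.
*Ivan₁* and the pronoun do not c-command one another → neither Principle B nor Principle C is at stake; coindexation permitted.
*[Ivan₁'s assistant]₂* c-commands the pronoun within its binding domain → coindexation would violate Principle B.
*Tariq₃*: the pronoun c-commands this R-expression → coindexation would violate Principle C on *Tariq₃*.
*Bruno₄*: the pronoun c-commands this R-expression → coindexation would violate Principle C on *Bruno₄*.
*Victor₅*: the pronoun c-commands this R-expression → coindexation would violate Principle C on *Victor₅*.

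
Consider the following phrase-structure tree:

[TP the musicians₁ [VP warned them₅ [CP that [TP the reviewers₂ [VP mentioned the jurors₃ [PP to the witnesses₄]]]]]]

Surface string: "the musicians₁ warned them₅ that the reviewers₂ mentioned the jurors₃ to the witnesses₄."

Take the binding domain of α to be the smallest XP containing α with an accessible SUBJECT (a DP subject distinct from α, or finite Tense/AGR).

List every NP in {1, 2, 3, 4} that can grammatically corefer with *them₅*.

*them* is a pronoun, so Principle B applies: it must be free in its binding domain.
Binding domain of *them₅*: the matrix TP, whose subject is the musicians₁.
*the musicians₁* c-commands the pronoun within its binding domain → coindexation would violate Principle B.
*the reviewers₂*: the pronoun c-commands this R-expression → coindexation would violate Principle C on *the reviewers₂*.
*the jurors₃*: the pronoun c-commands this R-expression → coindexation would violate Principle C on *the jurors₃*.
*the witnesses₄*: the pronoun c-commands this R-expression → coindexation would violate Principle C on *the witnesses₄*.

none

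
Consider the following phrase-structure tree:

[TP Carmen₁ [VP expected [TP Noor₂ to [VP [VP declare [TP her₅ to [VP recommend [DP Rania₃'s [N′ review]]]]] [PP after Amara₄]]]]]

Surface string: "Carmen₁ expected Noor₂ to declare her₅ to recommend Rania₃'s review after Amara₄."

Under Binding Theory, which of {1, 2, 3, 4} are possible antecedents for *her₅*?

{1, 4}

*her* is a pronoun, so Principle B applies: it must be free in its binding domain.
Binding domain of *her₅*: the embedded TP, whose subject is Noor₂.
*Carmen₁* c-commands the pronoun but from outside its binding domain, and is not c-commanded by it → coindexation permitted.
*Noor₂* c-commands the pronoun within its binding domain → coindexation would violate Principle B.
*Rania₃*: the pronoun c-commands this R-expression → coindexation would violate Principle C on *Rania₃*.
*Amara₄* and the pronoun do not c-command one another → neither Principle B nor Principle C is at stake; coindexation permitted.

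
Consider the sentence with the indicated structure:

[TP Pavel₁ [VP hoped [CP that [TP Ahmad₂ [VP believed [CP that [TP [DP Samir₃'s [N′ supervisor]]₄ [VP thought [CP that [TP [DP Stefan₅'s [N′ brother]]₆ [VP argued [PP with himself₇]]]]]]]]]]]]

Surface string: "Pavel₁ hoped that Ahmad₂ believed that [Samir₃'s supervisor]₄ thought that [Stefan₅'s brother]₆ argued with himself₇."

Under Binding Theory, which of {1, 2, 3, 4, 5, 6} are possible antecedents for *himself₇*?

{6}

*himself* is an anaphor, so Principle A applies: it must be bound in its binding domain.
Binding domain of *himself₇*: the embedded TP, whose subject is [Stefan₅'s brother]₆.
*Pavel₁* c-commands the anaphor but is outside its binding domain → cannot satisfy Principle A.
*Ahmad₂* c-commands the anaphor but is outside its binding domain → cannot satisfy Principle A.
*Samir₃* does not c-command the anaphor → cannot bind it.
*[Samir₃'s supervisor]₄* c-commands the anaphor but is outside its binding domain → cannot satisfy Principle A.
*Stefan₅* does not c-command the anaphor → cannot bind it.
*[Stefan₅'s brother]₆* c-commands the anaphor within its binding domain → licit binder.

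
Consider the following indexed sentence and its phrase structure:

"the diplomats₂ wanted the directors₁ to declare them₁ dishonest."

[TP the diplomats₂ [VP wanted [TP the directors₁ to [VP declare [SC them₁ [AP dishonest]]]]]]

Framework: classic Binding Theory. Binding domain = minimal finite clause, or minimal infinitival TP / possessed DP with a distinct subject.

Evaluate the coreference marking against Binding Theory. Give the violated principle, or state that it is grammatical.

The two coindexed NPs are *the directors₁* and *them₁*.
*them₁* is a pronoun. Its binding domain is the embedded TP, whose subject is the directors₁.
*the directors₁* c-commands it within that domain and carries the same index.
The pronoun is locally bound → Principle B violation.

Principle B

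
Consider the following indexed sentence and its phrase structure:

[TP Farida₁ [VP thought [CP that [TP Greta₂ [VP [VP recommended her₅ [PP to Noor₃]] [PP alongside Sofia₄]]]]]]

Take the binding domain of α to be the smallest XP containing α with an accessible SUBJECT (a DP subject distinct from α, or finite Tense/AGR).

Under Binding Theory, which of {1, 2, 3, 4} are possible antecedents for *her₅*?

{1, 4}

*her* is a pronoun, so Principle B applies: it must be free in its binding domain.
Binding domain of *her₅*: the embedded TP, whose subject is Greta₂.
*Farida₁* c-commands the pronoun but from outside its binding domain, and is not c-commanded by it → coindexation permitted.
*Greta₂* c-commands the pronoun within its binding domain → coindexation would violate Principle B.
*Noor₃*: the pronoun c-commands this R-expression → coindexation would violate Principle C on *Noor₃*.
*Sofia₄* and the pronoun do not c-command one another → neither Principle B nor Principle C is at stake; coindexation permitted.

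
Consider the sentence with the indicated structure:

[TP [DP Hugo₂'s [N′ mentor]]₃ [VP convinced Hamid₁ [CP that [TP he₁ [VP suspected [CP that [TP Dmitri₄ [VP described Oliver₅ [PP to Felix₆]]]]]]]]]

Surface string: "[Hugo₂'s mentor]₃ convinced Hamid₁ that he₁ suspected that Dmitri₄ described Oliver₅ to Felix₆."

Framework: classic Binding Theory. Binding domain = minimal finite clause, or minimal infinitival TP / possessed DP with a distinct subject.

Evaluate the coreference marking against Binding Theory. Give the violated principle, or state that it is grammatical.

grammatical

The two coindexed NPs are *Hamid₁* and *he₁*.
*he₁* is a pronoun; nothing c-commands it within its binding domain (the embedded TP.), so Principle B holds trivially.
*Hamid₁* is an R-expression; *he₁* does not c-command it, and no other NP shares its index, so Principle C is satisfied.
All principles are respected.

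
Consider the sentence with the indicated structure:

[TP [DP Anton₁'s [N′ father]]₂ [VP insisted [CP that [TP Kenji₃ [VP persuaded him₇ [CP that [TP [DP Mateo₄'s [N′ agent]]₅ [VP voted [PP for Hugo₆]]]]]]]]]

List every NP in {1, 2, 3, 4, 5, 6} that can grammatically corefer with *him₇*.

*him* is a pronoun, so Principle B applies: it must be free in its binding domain.
Binding domain of *him₇*: the embedded TP, whose subject is Kenji₃.
*Anton₁* and the pronoun do not c-command one another → neither Principle B nor Principle C is at stake; coindexation permitted.
*[Anton₁'s father]₂* c-commands the pronoun but from outside its binding domain, and is not c-commanded by it → coindexation permitted.
*Kenji₃* c-commands the pronoun within its binding domain → coindexation would violate Principle B.
*Mateo₄*: the pronoun c-commands this R-expression → coindexation would violate Principle C on *Mateo₄*.
*[Mateo₄'s agent]₅*: the pronoun c-commands this R-expression → coindexation would violate Principle C on *[Mateo₄'s agent]₅*.
*Hugo₆*: the pronoun c-commands this R-expression → coindexation would violate Principle C on *Hugo₆*.

{1, 2}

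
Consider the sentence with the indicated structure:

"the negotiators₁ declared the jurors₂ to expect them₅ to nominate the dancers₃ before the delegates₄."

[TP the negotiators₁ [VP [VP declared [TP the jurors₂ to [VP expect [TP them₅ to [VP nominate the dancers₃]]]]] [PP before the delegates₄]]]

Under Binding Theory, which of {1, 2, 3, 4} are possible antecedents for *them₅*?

*them* is a pronoun, so Principle B applies: it must be free in its binding domain.
Binding domain of *them₅*: the embedded TP, whose subject is the jurors₂.
*the negotiators₁* c-commands the pronoun but from outside its binding domain, and is not c-commanded by it → coindexation permitted.
*the jurors₂* c-commands the pronoun within its binding domain → coindexation would violate Principle B.
*the dancers₃*: the pronoun c-commands this R-expression → coindexation would violate Principle C on *the dancers₃*.
*the delegates₄* and the pronoun do not c-command one another → neither Principle B nor Principle C is at stake; coindexation permitted.

{1, 4}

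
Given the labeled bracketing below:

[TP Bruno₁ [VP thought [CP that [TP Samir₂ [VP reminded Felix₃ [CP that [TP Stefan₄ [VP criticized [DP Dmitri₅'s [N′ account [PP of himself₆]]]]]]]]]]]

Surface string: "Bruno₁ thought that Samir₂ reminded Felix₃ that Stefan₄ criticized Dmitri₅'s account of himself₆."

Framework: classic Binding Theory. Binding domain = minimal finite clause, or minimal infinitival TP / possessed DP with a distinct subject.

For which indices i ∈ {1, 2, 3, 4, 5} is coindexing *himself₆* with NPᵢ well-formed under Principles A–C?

*himself* is an anaphor, so Principle A applies: it must be bound in its binding domain.
Binding domain of *himself₆*: the possessed DP, whose subject is Dmitri₅.
*Bruno₁* c-commands the anaphor but is outside its binding domain → cannot satisfy Principle A.
*Samir₂* c-commands the anaphor but is outside its binding domain → cannot satisfy Principle A.
*Felix₃* c-commands the anaphor but is outside its binding domain → cannot satisfy Principle A.
*Stefan₄* c-commands the anaphor but is outside its binding domain → cannot satisfy Principle A.
*Dmitri₅* c-commands the anaphor within its binding domain → licit binder.

{5}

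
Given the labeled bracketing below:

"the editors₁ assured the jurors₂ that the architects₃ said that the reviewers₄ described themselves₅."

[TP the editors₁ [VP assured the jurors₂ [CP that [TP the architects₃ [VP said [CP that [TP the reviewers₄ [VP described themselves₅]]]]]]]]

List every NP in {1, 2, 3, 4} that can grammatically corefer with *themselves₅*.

{4}

*themselves* is an anaphor, so Principle A applies: it must be bound in its binding domain.
Binding domain of *themselves₅*: the embedded TP, whose subject is the reviewers₄.
*the editors₁* c-commands the anaphor but is outside its binding domain → cannot satisfy Principle A.
*the jurors₂* c-commands the anaphor but is outside its binding domain → cannot satisfy Principle A.
*the architects₃* c-commands the anaphor but is outside its binding domain → cannot satisfy Principle A.
*the reviewers₄* c-commands the anaphor within its binding domain → licit binder.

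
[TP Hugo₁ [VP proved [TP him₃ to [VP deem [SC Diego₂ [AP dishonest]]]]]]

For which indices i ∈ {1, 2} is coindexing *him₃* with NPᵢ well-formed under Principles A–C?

none

*him* is a pronoun, so Principle B applies: it must be free in its binding domain.
Binding domain of *him₃*: the matrix TP, whose subject is Hugo₁.
*Hugo₁* c-commands the pronoun within its binding domain → coindexation would violate Principle B.
*Diego₂*: the pronoun c-commands this R-expression → coindexation would violate Principle C on *Diego₂*.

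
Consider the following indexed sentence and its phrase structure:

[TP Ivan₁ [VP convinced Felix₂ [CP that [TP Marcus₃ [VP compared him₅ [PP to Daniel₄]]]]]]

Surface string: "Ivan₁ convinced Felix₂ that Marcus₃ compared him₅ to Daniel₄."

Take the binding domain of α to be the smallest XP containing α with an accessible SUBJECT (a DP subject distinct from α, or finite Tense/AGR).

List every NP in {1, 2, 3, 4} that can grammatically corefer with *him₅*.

{1, 2}

*him* is a pronoun, so Principle B applies: it must be free in its binding domain.
Binding domain of *him₅*: the embedded TP, whose subject is Marcus₃.
*Ivan₁* c-commands the pronoun but from outside its binding domain, and is not c-commanded by it → coindexation permitted.
*Felix₂* c-commands the pronoun but from outside its binding domain, and is not c-commanded by it → coindexation permitted.
*Marcus₃* c-commands the pronoun within its binding domain → coindexation would violate Principle B.
*Daniel₄*: the pronoun c-commands this R-expression → coindexation would violate Principle C on *Daniel₄*.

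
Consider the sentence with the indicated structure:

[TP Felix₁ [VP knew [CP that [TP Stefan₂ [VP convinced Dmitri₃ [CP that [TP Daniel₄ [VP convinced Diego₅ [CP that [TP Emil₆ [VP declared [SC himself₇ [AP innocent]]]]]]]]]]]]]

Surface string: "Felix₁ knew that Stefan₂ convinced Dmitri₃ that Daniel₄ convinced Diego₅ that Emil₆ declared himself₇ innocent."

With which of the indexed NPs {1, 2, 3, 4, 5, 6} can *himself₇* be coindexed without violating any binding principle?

*himself* is an anaphor, so Principle A applies: it must be bound in its binding domain.
Binding domain of *himself₇*: the embedded TP, whose subject is Emil₆.
*Felix₁* c-commands the anaphor but is outside its binding domain → cannot satisfy Principle A.
*Stefan₂* c-commands the anaphor but is outside its binding domain → cannot satisfy Principle A.
*Dmitri₃* c-commands the anaphor but is outside its binding domain → cannot satisfy Principle A.
*Daniel₄* c-commands the anaphor but is outside its binding domain → cannot satisfy Principle A.
*Diego₅* c-commands the anaphor but is outside its binding domain → cannot satisfy Principle A.
*Emil₆* c-commands the anaphor within its binding domain → licit binder.

{6}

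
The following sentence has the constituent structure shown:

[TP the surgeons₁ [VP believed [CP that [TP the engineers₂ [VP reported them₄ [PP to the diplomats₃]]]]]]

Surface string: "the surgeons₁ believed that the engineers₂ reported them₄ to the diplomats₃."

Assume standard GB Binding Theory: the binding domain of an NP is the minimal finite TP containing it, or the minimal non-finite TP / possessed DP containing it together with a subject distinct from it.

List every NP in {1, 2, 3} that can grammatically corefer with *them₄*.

{1}

*them* is a pronoun, so Principle B applies: it must be free in its binding domain.
Binding domain of *them₄*: the embedded TP, whose subject is the engineers₂.
*the surgeons₁* c-commands the pronoun but from outside its binding domain, and is not c-commanded by it → coindexation permitted.
*the engineers₂* c-commands the pronoun within its binding domain → coindexation would violate Principle B.
*the diplomats₃*: the pronoun c-commands this R-expression → coindexation would violate Principle C on *the diplomats₃*.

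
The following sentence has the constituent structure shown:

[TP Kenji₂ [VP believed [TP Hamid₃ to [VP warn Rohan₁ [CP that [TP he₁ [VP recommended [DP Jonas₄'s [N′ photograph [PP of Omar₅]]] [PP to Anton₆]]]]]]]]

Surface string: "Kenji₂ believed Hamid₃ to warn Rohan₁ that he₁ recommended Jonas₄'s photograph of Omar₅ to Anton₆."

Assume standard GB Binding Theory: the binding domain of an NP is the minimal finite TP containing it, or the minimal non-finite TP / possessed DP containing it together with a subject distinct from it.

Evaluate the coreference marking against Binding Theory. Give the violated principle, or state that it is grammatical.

grammatical

The two coindexed NPs are *Rohan₁* and *he₁*.
*he₁* is a pronoun; nothing c-commands it within its binding domain (the embedded TP.), so Principle B holds trivially.
*Rohan₁* is an R-expression; *he₁* does not c-command it, and no other NP shares its index, so Principle C is satisfied.
All principles are respected.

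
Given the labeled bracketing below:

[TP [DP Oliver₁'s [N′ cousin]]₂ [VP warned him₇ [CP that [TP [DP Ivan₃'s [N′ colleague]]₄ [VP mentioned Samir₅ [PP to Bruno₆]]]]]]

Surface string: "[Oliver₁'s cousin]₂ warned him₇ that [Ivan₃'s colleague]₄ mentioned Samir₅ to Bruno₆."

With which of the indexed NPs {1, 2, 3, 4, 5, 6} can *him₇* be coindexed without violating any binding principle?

*him* is a pronoun, so Principle B applies: it must be free in its binding domain.
Binding domain of *him₇*: the matrix TP, whose subject is [Oliver₁'s cousin]₂.
*Oliver₁* and the pronoun do not c-command one another → neither Principle B nor Principle C is at stake; coindexation permitted.
*[Oliver₁'s cousin]₂* c-commands the pronoun within its binding domain → coindexation would violate Principle B.
*Ivan₃*: the pronoun c-commands this R-expression → coindexation would violate Principle C on *Ivan₃*.
*[Ivan₃'s colleague]₄*: the pronoun c-commands this R-expression → coindexation would violate Principle C on *[Ivan₃'s colleague]₄*.
*Samir₅*: the pronoun c-commands this R-expression → coindexation would violate Principle C on *Samir₅*.
*Bruno₆*: the pronoun c-commands this R-expression → coindexation would violate Principle C on *Bruno₆*.

{1}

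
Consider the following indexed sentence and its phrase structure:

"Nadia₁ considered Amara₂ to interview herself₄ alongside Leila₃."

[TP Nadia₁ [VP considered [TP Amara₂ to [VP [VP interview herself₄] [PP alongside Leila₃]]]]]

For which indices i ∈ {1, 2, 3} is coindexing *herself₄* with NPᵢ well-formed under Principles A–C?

{2}

*herself* is an anaphor, so Principle A applies: it must be bound in its binding domain.
Binding domain of *herself₄*: the embedded TP, whose subject is Amara₂.
*Nadia₁* c-commands the anaphor but is outside its binding domain → cannot satisfy Principle A.
*Amara₂* c-commands the anaphor within its binding domain → licit binder.
*Leila₃* does not c-command the anaphor → cannot bind it.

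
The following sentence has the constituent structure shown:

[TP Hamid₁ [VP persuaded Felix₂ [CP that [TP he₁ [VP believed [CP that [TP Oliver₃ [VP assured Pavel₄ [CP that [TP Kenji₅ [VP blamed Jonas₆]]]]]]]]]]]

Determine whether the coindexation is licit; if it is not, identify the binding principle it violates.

grammatical

The two coindexed NPs are *Hamid₁* and *he₁*.
*he₁* is a pronoun; nothing c-commands it within its binding domain (the embedded TP.), so Principle B holds trivially.
*Hamid₁* is an R-expression; *he₁* does not c-command it, and no other NP shares its index, so Principle C is satisfied.
All principles are respected.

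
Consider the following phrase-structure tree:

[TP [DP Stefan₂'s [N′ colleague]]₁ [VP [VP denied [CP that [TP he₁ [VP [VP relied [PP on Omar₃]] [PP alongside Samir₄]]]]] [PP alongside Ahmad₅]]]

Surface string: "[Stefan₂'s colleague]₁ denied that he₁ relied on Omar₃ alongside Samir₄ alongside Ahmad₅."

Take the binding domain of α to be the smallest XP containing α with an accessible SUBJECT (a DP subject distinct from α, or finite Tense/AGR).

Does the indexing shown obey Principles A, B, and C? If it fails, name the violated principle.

grammatical

The two coindexed NPs are *[Stefan₂'s colleague]₁* and *he₁*.
*he₁* is a pronoun; nothing c-commands it within its binding domain (the embedded TP.), so Principle B holds trivially.
*[Stefan₂'s colleague]₁* is an R-expression; *he₁* does not c-command it, and no other NP shares its index, so Principle C is satisfied.
All principles are respected.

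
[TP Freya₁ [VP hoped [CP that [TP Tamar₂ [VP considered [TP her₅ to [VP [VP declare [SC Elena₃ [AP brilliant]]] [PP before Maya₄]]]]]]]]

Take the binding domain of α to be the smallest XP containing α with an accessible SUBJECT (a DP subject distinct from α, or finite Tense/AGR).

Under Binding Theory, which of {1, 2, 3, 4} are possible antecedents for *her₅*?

{1}

*her* is a pronoun, so Principle B applies: it must be free in its binding domain.
Binding domain of *her₅*: the embedded TP, whose subject is Tamar₂.
*Freya₁* c-commands the pronoun but from outside its binding domain, and is not c-commanded by it → coindexation permitted.
*Tamar₂* c-commands the pronoun within its binding domain → coindexation would violate Principle B.
*Elena₃*: the pronoun c-commands this R-expression → coindexation would violate Principle C on *Elena₃*.
*Maya₄*: the pronoun c-commands this R-expression → coindexation would violate Principle C on *Maya₄*.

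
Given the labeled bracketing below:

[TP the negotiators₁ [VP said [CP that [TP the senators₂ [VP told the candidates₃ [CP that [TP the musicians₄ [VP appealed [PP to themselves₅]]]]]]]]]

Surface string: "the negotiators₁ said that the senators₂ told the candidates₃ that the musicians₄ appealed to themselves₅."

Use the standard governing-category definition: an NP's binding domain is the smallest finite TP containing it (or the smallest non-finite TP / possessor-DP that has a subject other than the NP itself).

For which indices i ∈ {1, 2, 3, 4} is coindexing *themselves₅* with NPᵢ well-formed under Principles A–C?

*themselves* is an anaphor, so Principle A applies: it must be bound in its binding domain.
Binding domain of *themselves₅*: the embedded TP, whose subject is the musicians₄.
*the negotiators₁* c-commands the anaphor but is outside its binding domain → cannot satisfy Principle A.
*the senators₂* c-commands the anaphor but is outside its binding domain → cannot satisfy Principle A.
*the candidates₃* c-commands the anaphor but is outside its binding domain → cannot satisfy Principle A.
*the musicians₄* c-commands the anaphor within its binding domain → licit binder.

{4}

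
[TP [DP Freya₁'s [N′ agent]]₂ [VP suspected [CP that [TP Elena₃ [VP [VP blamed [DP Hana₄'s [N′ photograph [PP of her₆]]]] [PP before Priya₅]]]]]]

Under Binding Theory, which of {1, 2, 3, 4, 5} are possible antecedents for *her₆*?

*her* is a pronoun, so Principle B applies: it must be free in its binding domain.
Binding domain of *her₆*: the possessed DP, whose subject is Hana₄.
*Freya₁* and the pronoun do not c-command one another → neither Principle B nor Principle C is at stake; coindexation permitted.
*[Freya₁'s agent]₂* c-commands the pronoun but from outside its binding domain, and is not c-commanded by it → coindexation permitted.
*Elena₃* c-commands the pronoun but from outside its binding domain, and is not c-commanded by it → coindexation permitted.
*Hana₄* c-commands the pronoun within its binding domain → coindexation would violate Principle B.
*Priya₅* and the pronoun do not c-command one another → neither Principle B nor Principle C is at stake; coindexation permitted.

{1, 2, 3, 5}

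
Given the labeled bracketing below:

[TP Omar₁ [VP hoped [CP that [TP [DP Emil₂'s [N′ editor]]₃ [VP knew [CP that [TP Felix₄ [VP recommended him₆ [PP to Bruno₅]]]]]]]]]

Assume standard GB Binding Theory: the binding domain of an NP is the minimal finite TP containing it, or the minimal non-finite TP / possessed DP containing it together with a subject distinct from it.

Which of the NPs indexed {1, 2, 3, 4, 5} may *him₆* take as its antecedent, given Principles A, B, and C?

{1, 2, 3}

*him* is a pronoun, so Principle B applies: it must be free in its binding domain.
Binding domain of *him₆*: the embedded TP, whose subject is Felix₄.
*Omar₁* c-commands the pronoun but from outside its binding domain, and is not c-commanded by it → coindexation permitted.
*Emil₂* and the pronoun do not c-command one another → neither Principle B nor Principle C is at stake; coindexation permitted.
*[Emil₂'s editor]₃* c-commands the pronoun but from outside its binding domain, and is not c-commanded by it → coindexation permitted.
*Felix₄* c-commands the pronoun within its binding domain → coindexation would violate Principle B.
*Bruno₅*: the pronoun c-commands this R-expression → coindexation would violate Principle C on *Bruno₅*.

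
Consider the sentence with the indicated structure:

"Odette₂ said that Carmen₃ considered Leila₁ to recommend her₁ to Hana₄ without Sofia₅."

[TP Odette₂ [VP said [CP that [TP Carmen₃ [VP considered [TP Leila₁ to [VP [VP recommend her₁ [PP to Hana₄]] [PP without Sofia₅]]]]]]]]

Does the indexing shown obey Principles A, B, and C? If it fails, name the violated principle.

The two coindexed NPs are *Leila₁* and *her₁*.
*her₁* is a pronoun. Its binding domain is the embedded TP, whose subject is Leila₁.
*Leila₁* c-commands it within that domain and carries the same index.
The pronoun is locally bound → Principle B violation.

Principle B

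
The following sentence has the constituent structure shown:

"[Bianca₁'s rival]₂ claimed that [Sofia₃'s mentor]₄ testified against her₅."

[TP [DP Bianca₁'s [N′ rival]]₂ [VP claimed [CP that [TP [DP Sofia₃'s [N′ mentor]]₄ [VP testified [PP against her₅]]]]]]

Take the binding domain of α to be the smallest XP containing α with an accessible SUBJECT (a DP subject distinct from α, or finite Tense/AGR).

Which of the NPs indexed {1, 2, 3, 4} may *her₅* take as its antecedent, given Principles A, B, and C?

*her* is a pronoun, so Principle B applies: it must be free in its binding domain.
Binding domain of *her₅*: the embedded TP, whose subject is [Sofia₃'s mentor]₄.
*Bianca₁* and the pronoun do not c-command one another → neither Principle B nor Principle C is at stake; coindexation permitted.
*[Bianca₁'s rival]₂* c-commands the pronoun but from outside its binding domain, and is not c-commanded by it → coindexation permitted.
*Sofia₃* and the pronoun do not c-command one another → neither Principle B nor Principle C is at stake; coindexation permitted.
*[Sofia₃'s mentor]₄* c-commands the pronoun within its binding domain → coindexation would violate Principle B.

{1, 2, 3}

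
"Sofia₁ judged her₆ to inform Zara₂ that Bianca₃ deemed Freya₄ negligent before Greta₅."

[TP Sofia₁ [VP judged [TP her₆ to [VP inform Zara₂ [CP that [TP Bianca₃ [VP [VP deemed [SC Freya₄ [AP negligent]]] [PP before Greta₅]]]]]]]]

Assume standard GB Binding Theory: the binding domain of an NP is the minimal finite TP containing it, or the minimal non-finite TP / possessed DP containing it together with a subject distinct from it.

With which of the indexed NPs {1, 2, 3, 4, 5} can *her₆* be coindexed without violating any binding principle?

*her* is a pronoun, so Principle B applies: it must be free in its binding domain.
Binding domain of *her₆*: the matrix TP, whose subject is Sofia₁.
*Sofia₁* c-commands the pronoun within its binding domain → coindexation would violate Principle B.
*Zara₂*: the pronoun c-commands this R-expression → coindexation would violate Principle C on *Zara₂*.
*Bianca₃*: the pronoun c-commands this R-expression → coindexation would violate Principle C on *Bianca₃*.
*Freya₄*: the pronoun c-commands this R-expression → coindexation would violate Principle C on *Freya₄*.
*Greta₅*: the pronoun c-commands this R-expression → coindexation would violate Principle C on *Greta₅*.

none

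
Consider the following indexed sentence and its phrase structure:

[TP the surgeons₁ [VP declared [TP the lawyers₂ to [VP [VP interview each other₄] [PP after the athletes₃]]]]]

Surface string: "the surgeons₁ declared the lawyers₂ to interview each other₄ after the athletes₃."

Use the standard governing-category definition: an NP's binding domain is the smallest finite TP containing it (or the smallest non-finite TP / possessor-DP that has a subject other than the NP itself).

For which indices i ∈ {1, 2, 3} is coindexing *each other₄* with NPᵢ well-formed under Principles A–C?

{2}

*each other* is an anaphor, so Principle A applies: it must be bound in its binding domain.
Binding domain of *each other₄*: the embedded TP, whose subject is the lawyers₂.
*the surgeons₁* c-commands the anaphor but is outside its binding domain → cannot satisfy Principle A.
*the lawyers₂* c-commands the anaphor within its binding domain → licit binder.
*the athletes₃* does not c-command the anaphor → cannot bind it.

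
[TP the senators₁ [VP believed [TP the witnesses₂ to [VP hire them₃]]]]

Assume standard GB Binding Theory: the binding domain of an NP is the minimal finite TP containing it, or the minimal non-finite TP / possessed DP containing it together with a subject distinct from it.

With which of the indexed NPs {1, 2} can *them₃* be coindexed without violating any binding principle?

*them* is a pronoun, so Principle B applies: it must be free in its binding domain.
Binding domain of *them₃*: the embedded TP, whose subject is the witnesses₂.
*the senators₁* c-commands the pronoun but from outside its binding domain, and is not c-commanded by it → coindexation permitted.
*the witnesses₂* c-commands the pronoun within its binding domain → coindexation would violate Principle B.

{1}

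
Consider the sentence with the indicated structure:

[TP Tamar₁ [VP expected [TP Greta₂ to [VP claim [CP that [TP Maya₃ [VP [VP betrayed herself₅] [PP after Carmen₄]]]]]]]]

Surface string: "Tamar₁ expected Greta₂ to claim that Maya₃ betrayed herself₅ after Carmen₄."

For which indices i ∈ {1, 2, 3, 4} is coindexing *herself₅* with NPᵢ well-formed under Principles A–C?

*herself* is an anaphor, so Principle A applies: it must be bound in its binding domain.
Binding domain of *herself₅*: the embedded TP, whose subject is Maya₃.
*Tamar₁* c-commands the anaphor but is outside its binding domain → cannot satisfy Principle A.
*Greta₂* c-commands the anaphor but is outside its binding domain → cannot satisfy Principle A.
*Maya₃* c-commands the anaphor within its binding domain → licit binder.
*Carmen₄* does not c-command the anaphor → cannot bind it.

{3}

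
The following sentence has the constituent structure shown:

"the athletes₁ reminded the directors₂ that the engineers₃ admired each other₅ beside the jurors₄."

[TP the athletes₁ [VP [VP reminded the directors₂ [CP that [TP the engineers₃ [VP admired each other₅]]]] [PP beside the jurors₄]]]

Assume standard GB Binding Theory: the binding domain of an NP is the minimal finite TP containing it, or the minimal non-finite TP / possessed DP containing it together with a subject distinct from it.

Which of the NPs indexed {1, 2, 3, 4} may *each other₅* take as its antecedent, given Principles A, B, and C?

*each other* is an anaphor, so Principle A applies: it must be bound in its binding domain.
Binding domain of *each other₅*: the embedded TP, whose subject is the engineers₃.
*the athletes₁* c-commands the anaphor but is outside its binding domain → cannot satisfy Principle A.
*the directors₂* c-commands the anaphor but is outside its binding domain → cannot satisfy Principle A.
*the engineers₃* c-commands the anaphor within its binding domain → licit binder.
*the jurors₄* does not c-command the anaphor → cannot bind it.

{3}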